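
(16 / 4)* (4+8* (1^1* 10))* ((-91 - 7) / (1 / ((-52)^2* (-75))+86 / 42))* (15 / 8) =-3246152000 / 107659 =-30152.17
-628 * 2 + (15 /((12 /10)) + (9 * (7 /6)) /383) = -476250 /383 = -1243.47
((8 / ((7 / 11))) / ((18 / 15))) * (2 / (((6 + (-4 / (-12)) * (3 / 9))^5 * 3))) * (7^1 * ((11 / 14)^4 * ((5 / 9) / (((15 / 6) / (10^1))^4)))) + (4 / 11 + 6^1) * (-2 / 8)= -8451511 / 6602750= -1.28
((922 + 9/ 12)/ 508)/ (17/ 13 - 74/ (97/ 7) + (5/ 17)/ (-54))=-2136347109/ 4749124360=-0.45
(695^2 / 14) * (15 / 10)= 1449075 / 28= 51752.68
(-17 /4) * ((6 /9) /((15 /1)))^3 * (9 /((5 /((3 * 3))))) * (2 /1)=-68 /5625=-0.01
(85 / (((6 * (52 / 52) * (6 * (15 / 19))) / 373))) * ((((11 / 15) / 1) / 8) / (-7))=-1325269 / 90720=-14.61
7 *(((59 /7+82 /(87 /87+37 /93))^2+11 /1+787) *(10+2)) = 13164511512 /29575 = 445122.96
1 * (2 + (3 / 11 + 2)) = 47 / 11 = 4.27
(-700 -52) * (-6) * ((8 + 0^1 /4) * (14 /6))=84224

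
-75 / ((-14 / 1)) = 5.36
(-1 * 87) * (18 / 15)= -522 / 5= -104.40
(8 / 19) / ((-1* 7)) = -8 / 133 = -0.06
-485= -485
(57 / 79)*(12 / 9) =76 / 79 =0.96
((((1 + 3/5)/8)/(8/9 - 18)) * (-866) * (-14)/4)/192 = -1299/7040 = -0.18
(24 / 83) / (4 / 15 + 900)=45 / 140104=0.00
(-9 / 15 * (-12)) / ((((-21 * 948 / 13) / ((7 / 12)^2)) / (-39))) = 0.06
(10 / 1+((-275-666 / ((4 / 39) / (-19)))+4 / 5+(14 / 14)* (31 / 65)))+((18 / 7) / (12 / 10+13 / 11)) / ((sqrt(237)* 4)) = 165* sqrt(237) / 144886+16004661 / 130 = 123112.79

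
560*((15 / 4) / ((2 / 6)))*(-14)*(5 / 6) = -73500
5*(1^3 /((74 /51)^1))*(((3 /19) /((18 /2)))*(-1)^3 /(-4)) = 85 /5624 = 0.02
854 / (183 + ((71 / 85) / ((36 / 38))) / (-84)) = 109756080 / 23517811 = 4.67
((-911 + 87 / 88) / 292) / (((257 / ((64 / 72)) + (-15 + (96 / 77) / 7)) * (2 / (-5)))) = 53753 / 1892472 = 0.03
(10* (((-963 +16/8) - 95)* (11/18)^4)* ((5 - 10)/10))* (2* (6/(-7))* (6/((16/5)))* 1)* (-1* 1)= 4026275/1701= 2367.00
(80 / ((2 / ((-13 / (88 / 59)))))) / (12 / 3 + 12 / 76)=-72865 / 869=-83.85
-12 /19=-0.63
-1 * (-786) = 786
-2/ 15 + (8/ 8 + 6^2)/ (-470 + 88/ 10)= -7387/ 34590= -0.21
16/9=1.78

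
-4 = -4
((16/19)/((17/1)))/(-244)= -4/19703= -0.00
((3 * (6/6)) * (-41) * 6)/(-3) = 246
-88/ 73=-1.21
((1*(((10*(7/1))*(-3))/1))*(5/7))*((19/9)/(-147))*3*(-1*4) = -3800/147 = -25.85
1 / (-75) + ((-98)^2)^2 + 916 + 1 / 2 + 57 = 13835668423 / 150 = 92237789.49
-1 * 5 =-5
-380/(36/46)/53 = -4370/477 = -9.16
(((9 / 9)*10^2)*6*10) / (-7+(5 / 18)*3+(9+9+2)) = 36000 / 83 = 433.73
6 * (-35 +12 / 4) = -192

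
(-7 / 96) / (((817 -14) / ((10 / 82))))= -0.00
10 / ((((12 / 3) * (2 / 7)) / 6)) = 105 / 2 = 52.50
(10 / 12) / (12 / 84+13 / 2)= 35 / 279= 0.13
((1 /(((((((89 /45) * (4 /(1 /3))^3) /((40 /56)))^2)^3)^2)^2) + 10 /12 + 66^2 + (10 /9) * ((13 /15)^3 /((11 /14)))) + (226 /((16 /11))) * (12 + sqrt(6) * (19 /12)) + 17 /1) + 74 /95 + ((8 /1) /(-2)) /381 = 6842.62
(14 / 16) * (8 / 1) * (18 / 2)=63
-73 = -73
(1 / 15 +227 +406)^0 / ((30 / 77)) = 77 / 30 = 2.57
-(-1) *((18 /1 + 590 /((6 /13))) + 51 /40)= 155713 /120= 1297.61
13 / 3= 4.33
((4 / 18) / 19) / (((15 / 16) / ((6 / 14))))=32 / 5985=0.01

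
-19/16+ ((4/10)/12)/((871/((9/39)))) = -1.19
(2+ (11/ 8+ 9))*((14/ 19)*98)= 33957/ 38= 893.61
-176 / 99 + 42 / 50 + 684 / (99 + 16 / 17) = 2257811 / 382275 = 5.91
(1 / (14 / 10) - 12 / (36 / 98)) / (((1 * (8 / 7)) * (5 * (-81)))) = 671 / 9720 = 0.07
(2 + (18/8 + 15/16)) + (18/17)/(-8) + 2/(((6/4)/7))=11741/816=14.39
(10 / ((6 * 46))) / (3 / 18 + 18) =5 / 2507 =0.00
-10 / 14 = -5 / 7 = -0.71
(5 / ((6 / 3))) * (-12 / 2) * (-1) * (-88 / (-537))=440 / 179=2.46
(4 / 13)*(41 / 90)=82 / 585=0.14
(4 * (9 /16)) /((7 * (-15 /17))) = -51 /140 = -0.36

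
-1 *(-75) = 75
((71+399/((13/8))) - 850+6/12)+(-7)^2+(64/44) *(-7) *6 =-155885/286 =-545.05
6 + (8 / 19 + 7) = 255 / 19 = 13.42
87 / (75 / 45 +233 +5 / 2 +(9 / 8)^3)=133632 / 366475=0.36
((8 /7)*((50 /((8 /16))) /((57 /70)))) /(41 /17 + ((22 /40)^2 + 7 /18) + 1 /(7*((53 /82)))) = 60547200000 /1434046337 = 42.22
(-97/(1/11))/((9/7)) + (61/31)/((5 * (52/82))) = -829.27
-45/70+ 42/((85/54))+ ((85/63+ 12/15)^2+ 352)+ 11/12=2588097287/6747300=383.58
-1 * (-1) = 1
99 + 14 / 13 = 1301 / 13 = 100.08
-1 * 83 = -83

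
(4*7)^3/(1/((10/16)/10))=1372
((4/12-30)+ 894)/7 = 2593/21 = 123.48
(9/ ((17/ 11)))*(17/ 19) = 99/ 19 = 5.21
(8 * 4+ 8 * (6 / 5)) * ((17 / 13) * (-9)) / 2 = -1224 / 5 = -244.80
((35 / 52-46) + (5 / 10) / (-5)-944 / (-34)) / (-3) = 78067 / 13260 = 5.89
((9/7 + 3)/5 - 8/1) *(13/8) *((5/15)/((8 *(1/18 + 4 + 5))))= -0.05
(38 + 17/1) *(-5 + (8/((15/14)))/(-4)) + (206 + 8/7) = -3581/21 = -170.52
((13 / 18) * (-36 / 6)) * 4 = -52 / 3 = -17.33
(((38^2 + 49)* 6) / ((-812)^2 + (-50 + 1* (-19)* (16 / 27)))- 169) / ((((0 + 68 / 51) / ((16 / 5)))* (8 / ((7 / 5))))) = -70.97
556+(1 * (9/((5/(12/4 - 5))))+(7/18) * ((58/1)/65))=323357/585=552.75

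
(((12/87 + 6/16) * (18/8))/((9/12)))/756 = 17/8352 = 0.00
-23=-23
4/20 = 1/5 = 0.20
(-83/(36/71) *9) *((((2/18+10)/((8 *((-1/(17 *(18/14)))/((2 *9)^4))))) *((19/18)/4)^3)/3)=26798517681/1024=26170427.42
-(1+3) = -4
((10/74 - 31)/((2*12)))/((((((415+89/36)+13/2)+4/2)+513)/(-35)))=8565/178673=0.05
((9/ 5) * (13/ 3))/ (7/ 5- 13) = -39/ 58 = -0.67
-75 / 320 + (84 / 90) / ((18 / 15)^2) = 715 / 1728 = 0.41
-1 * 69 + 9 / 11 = -750 / 11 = -68.18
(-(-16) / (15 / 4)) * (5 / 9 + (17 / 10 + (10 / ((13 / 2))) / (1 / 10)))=75.26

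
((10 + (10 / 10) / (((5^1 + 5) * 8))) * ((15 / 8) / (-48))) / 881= -801 / 1804288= -0.00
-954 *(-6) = 5724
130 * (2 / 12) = 65 / 3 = 21.67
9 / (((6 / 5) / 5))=75 / 2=37.50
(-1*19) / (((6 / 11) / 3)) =-209 / 2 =-104.50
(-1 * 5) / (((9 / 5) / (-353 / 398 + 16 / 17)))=-9175 / 60894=-0.15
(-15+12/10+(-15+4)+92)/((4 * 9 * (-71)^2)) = 28/75615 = 0.00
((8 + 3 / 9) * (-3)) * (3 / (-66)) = 25 / 22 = 1.14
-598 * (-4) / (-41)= -2392 / 41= -58.34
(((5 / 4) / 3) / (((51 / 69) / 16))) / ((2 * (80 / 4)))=23 / 102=0.23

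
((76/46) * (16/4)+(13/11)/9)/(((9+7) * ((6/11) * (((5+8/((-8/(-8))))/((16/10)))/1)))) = 15347/161460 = 0.10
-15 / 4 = -3.75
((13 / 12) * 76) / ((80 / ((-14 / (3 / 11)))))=-19019 / 360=-52.83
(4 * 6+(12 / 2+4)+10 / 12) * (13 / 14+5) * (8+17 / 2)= 3407.45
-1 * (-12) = 12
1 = 1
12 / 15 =4 / 5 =0.80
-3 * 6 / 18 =-1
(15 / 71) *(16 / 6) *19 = 760 / 71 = 10.70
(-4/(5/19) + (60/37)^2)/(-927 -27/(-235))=2022034/149096421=0.01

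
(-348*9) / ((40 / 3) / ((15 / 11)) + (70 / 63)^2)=-63423 / 223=-284.41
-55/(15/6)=-22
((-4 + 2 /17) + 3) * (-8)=120 /17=7.06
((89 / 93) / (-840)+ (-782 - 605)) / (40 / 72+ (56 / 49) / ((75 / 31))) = -541762645 / 401512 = -1349.31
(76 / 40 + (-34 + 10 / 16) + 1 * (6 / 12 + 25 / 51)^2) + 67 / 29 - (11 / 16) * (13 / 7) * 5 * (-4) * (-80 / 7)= -47312158909 / 147840840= -320.02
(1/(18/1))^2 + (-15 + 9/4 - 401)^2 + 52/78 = 221861893/1296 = 171189.73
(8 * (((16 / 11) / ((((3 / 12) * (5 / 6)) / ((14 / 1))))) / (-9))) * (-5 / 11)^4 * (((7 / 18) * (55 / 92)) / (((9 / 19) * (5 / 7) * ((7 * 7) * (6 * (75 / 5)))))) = -425600 / 736456941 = -0.00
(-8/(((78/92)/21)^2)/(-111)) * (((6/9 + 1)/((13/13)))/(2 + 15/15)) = 4147360/168831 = 24.57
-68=-68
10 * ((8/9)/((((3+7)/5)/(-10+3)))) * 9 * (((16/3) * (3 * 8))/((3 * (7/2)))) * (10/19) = -102400/57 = -1796.49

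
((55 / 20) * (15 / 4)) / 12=55 / 64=0.86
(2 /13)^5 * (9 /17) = 288 /6311981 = 0.00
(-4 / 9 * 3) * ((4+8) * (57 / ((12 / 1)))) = -76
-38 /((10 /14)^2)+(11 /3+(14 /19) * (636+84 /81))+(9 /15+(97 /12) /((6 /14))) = 21445631 /51300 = 418.04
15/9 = 5/3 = 1.67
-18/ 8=-9/ 4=-2.25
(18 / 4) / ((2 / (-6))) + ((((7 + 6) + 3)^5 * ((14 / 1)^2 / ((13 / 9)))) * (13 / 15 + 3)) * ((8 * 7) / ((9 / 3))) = 1335063738661 / 130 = 10269721066.62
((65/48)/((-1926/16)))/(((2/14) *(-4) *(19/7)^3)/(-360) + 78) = -780325/5412663159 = -0.00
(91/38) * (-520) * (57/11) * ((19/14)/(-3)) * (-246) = -7899060/11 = -718096.36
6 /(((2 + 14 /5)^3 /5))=625 /2304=0.27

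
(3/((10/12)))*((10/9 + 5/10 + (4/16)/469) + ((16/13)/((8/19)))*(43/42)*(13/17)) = 223891/15946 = 14.04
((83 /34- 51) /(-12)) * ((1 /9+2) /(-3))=-31369 /11016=-2.85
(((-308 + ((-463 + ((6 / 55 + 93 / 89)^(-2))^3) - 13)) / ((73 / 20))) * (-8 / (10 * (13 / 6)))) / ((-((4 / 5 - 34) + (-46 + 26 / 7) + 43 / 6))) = 8148185725748937843242418880 / 7022895556492118444683077081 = 1.16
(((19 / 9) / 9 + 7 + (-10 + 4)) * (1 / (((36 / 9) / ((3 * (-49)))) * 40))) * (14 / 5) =-343 / 108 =-3.18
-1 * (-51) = 51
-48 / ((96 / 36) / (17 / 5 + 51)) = -4896 / 5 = -979.20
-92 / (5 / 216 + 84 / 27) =-19872 / 677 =-29.35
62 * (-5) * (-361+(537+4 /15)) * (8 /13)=-1311424 /39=-33626.26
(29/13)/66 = 29/858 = 0.03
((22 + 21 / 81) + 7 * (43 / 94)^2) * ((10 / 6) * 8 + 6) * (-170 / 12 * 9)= -13951646105 / 238572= -58479.81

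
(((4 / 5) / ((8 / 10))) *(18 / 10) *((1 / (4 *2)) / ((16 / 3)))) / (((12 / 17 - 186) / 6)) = -153 / 112000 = -0.00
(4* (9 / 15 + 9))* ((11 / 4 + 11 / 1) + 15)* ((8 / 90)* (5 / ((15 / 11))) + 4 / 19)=506368 / 855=592.24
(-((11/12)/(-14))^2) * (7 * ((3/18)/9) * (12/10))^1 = -121/181440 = -0.00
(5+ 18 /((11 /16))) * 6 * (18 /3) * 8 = 98784 /11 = 8980.36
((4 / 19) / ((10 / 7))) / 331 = 14 / 31445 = 0.00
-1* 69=-69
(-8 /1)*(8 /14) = -32 /7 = -4.57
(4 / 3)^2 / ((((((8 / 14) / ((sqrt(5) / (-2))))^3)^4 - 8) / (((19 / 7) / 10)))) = -117403775365625 / 1946353703229297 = -0.06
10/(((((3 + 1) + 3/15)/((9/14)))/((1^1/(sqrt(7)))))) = 75 * sqrt(7)/343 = 0.58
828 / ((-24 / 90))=-3105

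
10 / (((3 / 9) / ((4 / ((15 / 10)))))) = 80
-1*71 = -71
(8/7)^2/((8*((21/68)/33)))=5984/343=17.45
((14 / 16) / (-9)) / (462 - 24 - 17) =-7 / 30312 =-0.00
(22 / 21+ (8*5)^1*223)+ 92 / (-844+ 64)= 4059023 / 455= 8920.93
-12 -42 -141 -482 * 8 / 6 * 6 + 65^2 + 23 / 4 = 719 / 4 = 179.75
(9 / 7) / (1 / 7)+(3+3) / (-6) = 8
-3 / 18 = -1 / 6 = -0.17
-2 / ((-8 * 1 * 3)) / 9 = 1 / 108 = 0.01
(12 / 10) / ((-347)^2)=6 / 602045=0.00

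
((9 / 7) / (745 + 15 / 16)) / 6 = 24 / 83545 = 0.00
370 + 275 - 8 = 637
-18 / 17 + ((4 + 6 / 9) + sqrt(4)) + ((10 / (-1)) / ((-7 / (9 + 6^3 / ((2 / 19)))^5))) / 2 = 9482659128466608757 / 357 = 26562070387861649.18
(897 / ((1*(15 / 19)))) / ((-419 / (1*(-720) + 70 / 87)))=1950.24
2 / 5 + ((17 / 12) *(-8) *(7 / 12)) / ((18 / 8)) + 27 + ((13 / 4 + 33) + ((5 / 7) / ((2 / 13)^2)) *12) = 4795171 / 11340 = 422.85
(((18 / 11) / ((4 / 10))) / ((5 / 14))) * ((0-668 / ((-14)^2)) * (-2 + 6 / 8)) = 7515 / 154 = 48.80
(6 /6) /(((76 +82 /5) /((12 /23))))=10 /1771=0.01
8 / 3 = 2.67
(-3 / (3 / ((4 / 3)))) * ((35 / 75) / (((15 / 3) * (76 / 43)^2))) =-12943 / 324900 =-0.04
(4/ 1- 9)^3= -125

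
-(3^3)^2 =-729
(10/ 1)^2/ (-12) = -25/ 3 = -8.33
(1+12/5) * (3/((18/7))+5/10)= 17/3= 5.67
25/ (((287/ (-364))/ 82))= -2600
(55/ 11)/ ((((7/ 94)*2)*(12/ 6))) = 235/ 14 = 16.79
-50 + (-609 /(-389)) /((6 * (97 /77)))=-3757669 /75466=-49.79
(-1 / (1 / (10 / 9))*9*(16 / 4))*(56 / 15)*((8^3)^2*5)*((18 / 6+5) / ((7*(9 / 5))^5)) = -2097152000000 / 425329947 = -4930.65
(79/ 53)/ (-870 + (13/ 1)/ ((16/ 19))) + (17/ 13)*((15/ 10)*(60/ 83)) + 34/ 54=2.05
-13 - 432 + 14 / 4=-883 / 2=-441.50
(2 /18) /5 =1 /45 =0.02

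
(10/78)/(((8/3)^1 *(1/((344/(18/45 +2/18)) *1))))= 32.36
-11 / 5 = -2.20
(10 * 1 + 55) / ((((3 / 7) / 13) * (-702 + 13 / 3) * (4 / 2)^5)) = -0.09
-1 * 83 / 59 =-83 / 59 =-1.41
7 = 7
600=600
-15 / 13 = -1.15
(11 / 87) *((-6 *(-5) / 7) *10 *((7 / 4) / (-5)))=-55 / 29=-1.90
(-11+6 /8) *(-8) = 82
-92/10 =-9.20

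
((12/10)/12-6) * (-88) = 2596/5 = 519.20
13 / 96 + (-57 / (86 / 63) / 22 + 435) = 19672445 / 45408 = 433.24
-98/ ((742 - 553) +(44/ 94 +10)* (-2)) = -4606/ 7899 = -0.58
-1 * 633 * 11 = -6963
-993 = -993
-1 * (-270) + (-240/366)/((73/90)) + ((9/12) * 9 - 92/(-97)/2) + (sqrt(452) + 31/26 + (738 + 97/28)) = 2 * sqrt(113) + 40056301864/39306631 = 1040.33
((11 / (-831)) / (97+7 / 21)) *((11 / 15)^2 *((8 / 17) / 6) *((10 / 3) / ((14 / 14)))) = -2662 / 139221585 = -0.00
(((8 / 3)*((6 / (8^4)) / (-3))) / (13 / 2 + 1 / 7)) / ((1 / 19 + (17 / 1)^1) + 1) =-19 / 1749888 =-0.00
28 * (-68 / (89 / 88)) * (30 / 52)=-1256640 / 1157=-1086.12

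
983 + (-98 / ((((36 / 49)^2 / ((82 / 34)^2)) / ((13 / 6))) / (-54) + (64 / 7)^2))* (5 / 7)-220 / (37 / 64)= 48815579123733 / 81139943576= 601.62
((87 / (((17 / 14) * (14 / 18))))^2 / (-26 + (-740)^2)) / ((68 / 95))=58243455 / 2690231062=0.02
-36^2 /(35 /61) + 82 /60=-474049 /210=-2257.38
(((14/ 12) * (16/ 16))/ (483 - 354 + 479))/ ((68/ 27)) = 63/ 82688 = 0.00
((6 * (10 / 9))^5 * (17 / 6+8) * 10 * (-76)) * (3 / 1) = -79040000000 / 243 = -325267489.71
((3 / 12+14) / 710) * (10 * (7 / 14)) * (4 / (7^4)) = 57 / 340942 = 0.00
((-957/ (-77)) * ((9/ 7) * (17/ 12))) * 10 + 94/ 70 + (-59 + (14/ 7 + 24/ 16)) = 42194/ 245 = 172.22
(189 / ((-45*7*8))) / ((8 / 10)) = -3 / 32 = -0.09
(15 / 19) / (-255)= -1 / 323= -0.00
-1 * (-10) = 10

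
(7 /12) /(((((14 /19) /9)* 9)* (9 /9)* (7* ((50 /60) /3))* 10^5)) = 0.00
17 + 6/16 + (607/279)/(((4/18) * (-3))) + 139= 113915/744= 153.11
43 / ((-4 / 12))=-129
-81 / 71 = -1.14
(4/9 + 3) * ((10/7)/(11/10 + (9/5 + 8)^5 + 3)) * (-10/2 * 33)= -106562500/11864498583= -0.01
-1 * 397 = -397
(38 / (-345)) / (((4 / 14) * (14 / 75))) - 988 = -45543 / 46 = -990.07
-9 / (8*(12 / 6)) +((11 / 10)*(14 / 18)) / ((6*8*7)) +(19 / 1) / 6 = 11261 / 4320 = 2.61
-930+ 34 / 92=-42763 / 46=-929.63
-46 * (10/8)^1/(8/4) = -28.75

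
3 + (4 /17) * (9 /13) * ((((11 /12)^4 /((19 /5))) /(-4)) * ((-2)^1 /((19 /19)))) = 3.02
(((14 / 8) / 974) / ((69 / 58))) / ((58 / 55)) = 385 / 268824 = 0.00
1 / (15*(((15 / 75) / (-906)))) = -302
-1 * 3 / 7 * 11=-33 / 7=-4.71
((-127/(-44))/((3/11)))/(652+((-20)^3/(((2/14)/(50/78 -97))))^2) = 64389/177153442819966768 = 0.00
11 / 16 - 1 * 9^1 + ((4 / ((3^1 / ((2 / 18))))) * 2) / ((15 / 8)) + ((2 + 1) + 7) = 11959 / 6480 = 1.85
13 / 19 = 0.68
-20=-20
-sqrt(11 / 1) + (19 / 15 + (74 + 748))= 819.95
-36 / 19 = -1.89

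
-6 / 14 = -3 / 7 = -0.43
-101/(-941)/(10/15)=303/1882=0.16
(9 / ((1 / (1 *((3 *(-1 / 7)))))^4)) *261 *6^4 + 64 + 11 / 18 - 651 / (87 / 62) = 128218785283 / 1253322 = 102303.15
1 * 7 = 7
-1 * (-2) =2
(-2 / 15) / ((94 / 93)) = -31 / 235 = -0.13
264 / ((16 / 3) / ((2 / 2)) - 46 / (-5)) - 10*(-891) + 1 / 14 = 13624489 / 1526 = 8928.24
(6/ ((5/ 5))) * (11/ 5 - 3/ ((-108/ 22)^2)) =10087/ 810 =12.45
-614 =-614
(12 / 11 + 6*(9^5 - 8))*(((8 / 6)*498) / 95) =2476000.72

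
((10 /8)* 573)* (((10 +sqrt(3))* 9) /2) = 25785* sqrt(3) /8 +128925 /4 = 37813.87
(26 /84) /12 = 13 /504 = 0.03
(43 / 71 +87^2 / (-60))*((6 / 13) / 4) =-534819 / 36920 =-14.49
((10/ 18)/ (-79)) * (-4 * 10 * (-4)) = -800/ 711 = -1.13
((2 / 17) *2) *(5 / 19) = 20 / 323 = 0.06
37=37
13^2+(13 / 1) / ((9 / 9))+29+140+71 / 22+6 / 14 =54617 / 154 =354.66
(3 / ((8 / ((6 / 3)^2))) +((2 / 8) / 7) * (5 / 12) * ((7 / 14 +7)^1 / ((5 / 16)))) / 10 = 13 / 70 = 0.19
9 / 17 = 0.53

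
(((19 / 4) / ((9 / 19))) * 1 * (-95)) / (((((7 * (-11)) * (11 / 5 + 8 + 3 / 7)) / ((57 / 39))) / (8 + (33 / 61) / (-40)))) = 976755895 / 71888256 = 13.59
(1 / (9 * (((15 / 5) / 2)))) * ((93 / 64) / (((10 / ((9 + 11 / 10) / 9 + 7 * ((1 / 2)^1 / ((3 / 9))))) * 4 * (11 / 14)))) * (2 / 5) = 113491 / 7128000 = 0.02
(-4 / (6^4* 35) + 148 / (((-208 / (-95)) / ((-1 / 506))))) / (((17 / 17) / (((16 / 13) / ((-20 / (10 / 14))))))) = 0.01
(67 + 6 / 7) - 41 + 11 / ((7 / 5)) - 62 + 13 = -100 / 7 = -14.29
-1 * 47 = -47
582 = 582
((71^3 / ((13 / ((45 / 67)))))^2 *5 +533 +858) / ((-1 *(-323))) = 76295084115868 / 14414179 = 5293057.91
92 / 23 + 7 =11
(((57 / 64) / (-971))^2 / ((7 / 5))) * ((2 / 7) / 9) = 1805 / 94615980032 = 0.00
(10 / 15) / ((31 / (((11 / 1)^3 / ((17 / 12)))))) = 10648 / 527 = 20.20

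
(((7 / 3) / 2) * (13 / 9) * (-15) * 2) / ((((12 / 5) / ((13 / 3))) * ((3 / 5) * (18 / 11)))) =-1626625 / 17496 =-92.97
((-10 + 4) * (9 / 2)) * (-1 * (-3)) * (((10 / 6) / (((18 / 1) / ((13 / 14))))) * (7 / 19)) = -195 / 76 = -2.57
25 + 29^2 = 866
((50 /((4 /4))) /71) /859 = 50 /60989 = 0.00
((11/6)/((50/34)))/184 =187/27600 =0.01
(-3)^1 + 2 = -1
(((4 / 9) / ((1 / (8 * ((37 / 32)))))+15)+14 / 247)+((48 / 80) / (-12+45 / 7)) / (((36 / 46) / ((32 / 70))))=353918 / 18525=19.10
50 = 50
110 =110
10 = 10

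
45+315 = 360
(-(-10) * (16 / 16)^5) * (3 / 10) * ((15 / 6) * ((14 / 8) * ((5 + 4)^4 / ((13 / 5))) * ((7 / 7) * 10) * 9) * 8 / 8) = 155003625 / 52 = 2980838.94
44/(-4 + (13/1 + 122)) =44/131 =0.34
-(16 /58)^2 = -0.08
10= 10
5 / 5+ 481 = 482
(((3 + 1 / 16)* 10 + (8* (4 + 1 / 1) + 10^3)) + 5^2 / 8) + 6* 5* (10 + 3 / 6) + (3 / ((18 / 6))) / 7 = 38889 / 28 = 1388.89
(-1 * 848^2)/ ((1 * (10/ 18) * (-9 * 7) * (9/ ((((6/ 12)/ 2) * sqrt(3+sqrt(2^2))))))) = 179776 * sqrt(5)/ 315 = 1276.16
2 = 2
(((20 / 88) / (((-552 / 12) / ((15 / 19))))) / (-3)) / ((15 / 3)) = 5 / 19228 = 0.00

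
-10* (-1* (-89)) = -890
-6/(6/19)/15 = -19/15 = -1.27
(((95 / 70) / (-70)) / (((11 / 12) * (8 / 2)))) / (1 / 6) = -171 / 5390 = -0.03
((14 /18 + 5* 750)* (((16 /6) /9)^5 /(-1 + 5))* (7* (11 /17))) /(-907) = -0.01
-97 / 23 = -4.22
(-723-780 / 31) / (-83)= 23193 / 2573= 9.01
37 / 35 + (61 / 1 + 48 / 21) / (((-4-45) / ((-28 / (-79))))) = 11601 / 19355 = 0.60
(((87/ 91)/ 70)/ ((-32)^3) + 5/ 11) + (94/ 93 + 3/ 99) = 106453371933/ 71177666560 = 1.50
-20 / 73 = -0.27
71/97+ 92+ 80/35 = 64517/679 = 95.02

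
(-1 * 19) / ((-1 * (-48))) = -19 / 48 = -0.40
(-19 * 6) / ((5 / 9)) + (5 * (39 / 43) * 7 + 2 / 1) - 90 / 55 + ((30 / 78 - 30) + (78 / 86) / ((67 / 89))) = -415078583 / 2059915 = -201.50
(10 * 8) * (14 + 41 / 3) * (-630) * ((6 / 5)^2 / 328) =-250992 / 41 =-6121.76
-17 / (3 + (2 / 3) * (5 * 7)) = -51 / 79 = -0.65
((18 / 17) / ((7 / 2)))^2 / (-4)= -324 / 14161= -0.02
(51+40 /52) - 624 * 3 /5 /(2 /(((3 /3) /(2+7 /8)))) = -19949 /1495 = -13.34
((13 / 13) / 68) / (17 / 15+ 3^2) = 15 / 10336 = 0.00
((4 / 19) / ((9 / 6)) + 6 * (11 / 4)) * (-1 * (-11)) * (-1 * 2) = -20867 / 57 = -366.09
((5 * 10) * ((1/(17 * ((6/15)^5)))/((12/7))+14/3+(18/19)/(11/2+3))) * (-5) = -126033125/62016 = -2032.27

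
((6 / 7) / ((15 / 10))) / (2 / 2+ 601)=2 / 2107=0.00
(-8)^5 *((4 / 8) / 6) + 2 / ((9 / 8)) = -24560 / 9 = -2728.89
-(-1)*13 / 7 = 13 / 7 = 1.86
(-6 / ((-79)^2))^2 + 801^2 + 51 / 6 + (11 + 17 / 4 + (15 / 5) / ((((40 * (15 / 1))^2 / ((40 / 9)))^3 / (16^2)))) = 641624.75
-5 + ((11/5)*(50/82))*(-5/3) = -890/123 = -7.24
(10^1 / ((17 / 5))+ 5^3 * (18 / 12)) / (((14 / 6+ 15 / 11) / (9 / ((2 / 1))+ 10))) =6196575 / 8296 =746.94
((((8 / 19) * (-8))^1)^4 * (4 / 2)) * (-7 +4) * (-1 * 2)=201326592 / 130321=1544.85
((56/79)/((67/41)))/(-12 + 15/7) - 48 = -17546488/365217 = -48.04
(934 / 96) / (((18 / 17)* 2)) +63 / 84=9235 / 1728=5.34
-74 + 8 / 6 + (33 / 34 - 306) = -38525 / 102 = -377.70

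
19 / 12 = 1.58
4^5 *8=8192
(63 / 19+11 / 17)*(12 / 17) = 15360 / 5491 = 2.80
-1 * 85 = -85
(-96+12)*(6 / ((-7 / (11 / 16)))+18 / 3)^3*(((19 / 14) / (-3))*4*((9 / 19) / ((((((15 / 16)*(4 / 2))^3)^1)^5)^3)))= 701186525842019639689556642823116440062656512 / 118520780815075755149990754944155924022197723388671875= 0.00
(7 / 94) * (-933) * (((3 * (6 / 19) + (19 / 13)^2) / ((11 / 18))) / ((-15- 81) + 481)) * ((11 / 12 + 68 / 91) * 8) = -100708674966 / 8308735435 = -12.12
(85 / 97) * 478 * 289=11742070 / 97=121052.27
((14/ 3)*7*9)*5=1470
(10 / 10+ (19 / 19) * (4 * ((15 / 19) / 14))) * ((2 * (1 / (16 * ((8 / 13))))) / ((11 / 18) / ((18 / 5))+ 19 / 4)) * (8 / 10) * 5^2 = 858195 / 848008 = 1.01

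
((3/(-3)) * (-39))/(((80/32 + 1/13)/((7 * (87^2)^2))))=406642723578/67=6069294381.76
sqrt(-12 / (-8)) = sqrt(6) / 2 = 1.22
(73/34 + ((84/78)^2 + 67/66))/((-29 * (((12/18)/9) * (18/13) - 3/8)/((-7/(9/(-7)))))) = 160626704/53931735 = 2.98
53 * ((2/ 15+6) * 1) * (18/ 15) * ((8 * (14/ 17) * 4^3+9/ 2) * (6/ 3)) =141296728/ 425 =332462.89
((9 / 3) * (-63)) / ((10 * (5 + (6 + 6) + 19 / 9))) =-1701 / 1720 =-0.99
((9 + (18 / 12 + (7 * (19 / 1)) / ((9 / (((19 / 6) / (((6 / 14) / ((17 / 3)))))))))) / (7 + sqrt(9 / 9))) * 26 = 496951 / 243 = 2045.07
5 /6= 0.83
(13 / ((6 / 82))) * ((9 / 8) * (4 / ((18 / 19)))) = 10127 / 12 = 843.92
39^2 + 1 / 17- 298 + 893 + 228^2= 919701 / 17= 54100.06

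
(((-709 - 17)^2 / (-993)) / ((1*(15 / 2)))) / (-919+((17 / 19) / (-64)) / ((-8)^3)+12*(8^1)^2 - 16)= 6629359616 / 15643187435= 0.42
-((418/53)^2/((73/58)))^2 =-102697793856064/42048373249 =-2442.37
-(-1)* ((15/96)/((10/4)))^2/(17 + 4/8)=0.00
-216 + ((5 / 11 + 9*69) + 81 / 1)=5351 / 11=486.45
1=1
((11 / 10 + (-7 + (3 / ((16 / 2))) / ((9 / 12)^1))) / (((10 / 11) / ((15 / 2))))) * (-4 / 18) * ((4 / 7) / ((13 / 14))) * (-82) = -499.57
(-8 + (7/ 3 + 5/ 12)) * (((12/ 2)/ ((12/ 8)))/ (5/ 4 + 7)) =-28/ 11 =-2.55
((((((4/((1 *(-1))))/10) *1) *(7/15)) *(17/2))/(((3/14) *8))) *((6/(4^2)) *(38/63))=-2261/10800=-0.21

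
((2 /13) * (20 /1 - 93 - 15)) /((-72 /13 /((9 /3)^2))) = 22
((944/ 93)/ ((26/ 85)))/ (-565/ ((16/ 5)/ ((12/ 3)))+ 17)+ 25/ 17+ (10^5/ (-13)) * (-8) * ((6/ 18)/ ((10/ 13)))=1511137162165/ 56664621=26668.09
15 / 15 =1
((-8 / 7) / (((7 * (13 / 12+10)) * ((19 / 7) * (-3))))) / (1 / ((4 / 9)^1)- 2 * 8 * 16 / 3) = -384 / 17635933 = -0.00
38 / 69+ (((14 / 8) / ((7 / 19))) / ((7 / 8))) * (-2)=-4978 / 483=-10.31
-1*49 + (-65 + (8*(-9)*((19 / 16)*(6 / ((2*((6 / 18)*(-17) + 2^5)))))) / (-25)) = -448761 / 3950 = -113.61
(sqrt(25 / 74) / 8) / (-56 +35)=-5 *sqrt(74) / 12432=-0.00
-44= -44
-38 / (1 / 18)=-684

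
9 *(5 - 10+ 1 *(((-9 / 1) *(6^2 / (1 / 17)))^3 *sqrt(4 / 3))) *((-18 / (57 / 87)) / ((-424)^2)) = 11745 / 1707872+ 8177556890556 *sqrt(3) / 53371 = 265386521.08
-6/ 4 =-3/ 2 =-1.50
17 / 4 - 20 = -63 / 4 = -15.75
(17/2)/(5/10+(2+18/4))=17/14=1.21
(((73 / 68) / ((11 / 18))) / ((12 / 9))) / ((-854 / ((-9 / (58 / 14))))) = 17739 / 5292848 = 0.00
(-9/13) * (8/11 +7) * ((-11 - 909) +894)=1530/11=139.09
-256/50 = -128/25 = -5.12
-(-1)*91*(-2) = -182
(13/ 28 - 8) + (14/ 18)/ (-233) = -442663/ 58716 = -7.54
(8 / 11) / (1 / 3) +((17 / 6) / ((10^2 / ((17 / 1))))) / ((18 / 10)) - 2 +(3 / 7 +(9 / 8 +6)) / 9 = 13396 / 10395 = 1.29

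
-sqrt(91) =-9.54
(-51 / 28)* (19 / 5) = -969 / 140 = -6.92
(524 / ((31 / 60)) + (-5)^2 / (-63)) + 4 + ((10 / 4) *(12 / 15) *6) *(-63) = 511289 / 1953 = 261.80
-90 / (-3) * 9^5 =1771470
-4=-4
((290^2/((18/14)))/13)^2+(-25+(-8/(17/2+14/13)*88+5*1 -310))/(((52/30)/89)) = 28741577965355/1136187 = 25296520.70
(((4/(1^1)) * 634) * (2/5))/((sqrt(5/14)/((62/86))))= 1223.72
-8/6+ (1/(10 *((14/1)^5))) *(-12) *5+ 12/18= -537833/806736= -0.67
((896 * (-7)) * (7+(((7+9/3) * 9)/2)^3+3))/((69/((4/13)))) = -2286394880/897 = -2548935.21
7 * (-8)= -56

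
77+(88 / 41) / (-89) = 280885 / 3649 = 76.98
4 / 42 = 2 / 21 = 0.10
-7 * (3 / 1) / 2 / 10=-21 / 20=-1.05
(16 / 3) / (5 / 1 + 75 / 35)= 56 / 75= 0.75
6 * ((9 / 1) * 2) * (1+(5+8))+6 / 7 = 10590 / 7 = 1512.86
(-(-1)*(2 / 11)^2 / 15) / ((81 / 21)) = 28 / 49005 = 0.00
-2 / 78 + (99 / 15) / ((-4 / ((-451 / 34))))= 579757 / 26520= 21.86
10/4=5/2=2.50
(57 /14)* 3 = 171 /14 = 12.21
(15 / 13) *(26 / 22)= 15 / 11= 1.36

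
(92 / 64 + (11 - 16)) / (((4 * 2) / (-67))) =3819 / 128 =29.84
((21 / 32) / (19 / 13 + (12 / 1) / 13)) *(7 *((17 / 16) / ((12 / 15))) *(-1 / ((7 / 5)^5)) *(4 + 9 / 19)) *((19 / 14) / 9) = -293515625 / 914608128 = -0.32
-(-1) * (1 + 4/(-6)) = 1/3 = 0.33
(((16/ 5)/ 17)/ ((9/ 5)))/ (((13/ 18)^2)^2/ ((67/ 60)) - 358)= -1041984/ 3564674291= -0.00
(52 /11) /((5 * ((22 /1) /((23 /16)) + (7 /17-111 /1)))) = -0.01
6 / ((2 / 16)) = 48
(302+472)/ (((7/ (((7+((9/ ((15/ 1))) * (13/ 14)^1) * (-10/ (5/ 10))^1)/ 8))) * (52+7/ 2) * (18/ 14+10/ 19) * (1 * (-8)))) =71079/ 998704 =0.07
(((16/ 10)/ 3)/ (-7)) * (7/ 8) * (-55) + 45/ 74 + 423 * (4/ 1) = 376573/ 222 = 1696.27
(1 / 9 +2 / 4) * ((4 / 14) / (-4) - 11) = -1705 / 252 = -6.77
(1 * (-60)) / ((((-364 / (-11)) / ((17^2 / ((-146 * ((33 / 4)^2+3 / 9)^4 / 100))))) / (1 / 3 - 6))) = -0.00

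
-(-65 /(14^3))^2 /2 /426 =-4225 /6415164672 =-0.00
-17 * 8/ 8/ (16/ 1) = -17/ 16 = -1.06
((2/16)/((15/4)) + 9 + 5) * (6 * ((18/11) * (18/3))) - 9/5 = 45369/55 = 824.89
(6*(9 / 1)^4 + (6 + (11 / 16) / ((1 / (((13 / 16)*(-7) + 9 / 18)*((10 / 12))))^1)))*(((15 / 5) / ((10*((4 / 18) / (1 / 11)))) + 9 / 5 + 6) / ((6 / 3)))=35133550487 / 225280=155955.04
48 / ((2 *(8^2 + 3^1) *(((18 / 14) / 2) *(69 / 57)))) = 0.46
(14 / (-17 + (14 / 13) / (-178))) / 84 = -1157 / 118056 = -0.01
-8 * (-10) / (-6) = -40 / 3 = -13.33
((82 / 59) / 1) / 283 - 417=-6962567 / 16697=-417.00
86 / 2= 43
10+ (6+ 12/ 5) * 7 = 344/ 5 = 68.80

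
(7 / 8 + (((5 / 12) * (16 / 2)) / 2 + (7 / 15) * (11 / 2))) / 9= 613 / 1080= 0.57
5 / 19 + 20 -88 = -1287 / 19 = -67.74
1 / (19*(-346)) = -1 / 6574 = -0.00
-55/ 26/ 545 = -11/ 2834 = -0.00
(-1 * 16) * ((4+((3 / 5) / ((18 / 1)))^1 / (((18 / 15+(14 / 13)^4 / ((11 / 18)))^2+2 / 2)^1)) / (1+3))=-1489444396997098 / 93028585176543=-16.01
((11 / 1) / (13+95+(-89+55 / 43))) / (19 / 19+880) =473 / 768232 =0.00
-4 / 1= -4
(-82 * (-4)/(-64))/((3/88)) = -451/3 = -150.33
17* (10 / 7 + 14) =1836 / 7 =262.29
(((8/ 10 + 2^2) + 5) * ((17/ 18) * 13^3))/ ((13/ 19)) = 2674763/ 90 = 29719.59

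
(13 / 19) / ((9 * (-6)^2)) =0.00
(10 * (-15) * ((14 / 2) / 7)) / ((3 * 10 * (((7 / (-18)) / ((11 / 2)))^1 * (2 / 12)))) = 2970 / 7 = 424.29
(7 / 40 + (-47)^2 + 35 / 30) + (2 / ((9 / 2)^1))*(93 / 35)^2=65076301 / 29400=2213.48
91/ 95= 0.96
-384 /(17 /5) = -1920 /17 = -112.94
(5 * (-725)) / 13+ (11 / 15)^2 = -814052 / 2925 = -278.31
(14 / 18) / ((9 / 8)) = 56 / 81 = 0.69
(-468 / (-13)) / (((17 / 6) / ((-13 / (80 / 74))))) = -12987 / 85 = -152.79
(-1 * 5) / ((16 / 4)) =-5 / 4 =-1.25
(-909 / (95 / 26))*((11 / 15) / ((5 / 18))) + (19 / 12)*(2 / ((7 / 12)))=-10828658 / 16625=-651.35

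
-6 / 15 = -2 / 5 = -0.40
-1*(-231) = 231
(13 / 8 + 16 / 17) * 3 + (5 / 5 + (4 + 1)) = 1863 / 136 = 13.70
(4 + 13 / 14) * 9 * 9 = 5589 / 14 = 399.21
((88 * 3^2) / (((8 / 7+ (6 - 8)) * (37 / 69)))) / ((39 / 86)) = -1827672 / 481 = -3799.73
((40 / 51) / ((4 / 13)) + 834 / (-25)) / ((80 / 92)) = -225883 / 6375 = -35.43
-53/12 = -4.42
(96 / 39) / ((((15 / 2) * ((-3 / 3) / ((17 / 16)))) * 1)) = -68 / 195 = -0.35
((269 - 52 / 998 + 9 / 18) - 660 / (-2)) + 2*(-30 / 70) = 598.59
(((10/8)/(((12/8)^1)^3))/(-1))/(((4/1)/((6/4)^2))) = -5/24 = -0.21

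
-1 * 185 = -185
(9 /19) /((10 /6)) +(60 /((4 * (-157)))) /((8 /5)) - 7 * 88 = -73474333 /119320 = -615.78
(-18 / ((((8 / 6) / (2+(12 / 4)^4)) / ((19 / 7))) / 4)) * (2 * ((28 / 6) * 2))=-227088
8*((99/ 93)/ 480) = 11/ 620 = 0.02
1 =1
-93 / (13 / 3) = -279 / 13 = -21.46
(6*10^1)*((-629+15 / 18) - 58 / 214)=-4034570 / 107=-37706.26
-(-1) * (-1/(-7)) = 0.14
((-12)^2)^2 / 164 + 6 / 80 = 126.51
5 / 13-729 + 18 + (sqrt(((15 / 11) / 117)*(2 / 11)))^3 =-710.62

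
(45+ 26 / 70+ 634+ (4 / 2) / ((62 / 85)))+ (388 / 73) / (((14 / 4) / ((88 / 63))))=3414272347 / 4989915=684.23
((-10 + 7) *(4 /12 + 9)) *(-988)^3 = 27004047616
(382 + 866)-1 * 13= 1235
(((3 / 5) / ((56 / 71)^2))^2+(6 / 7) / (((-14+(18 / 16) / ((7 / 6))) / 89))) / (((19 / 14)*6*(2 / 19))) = -29445647621 / 5127987200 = -5.74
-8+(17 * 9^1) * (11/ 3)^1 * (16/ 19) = 8824/ 19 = 464.42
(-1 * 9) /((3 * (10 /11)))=-33 /10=-3.30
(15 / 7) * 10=150 / 7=21.43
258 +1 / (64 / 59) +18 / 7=117149 / 448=261.49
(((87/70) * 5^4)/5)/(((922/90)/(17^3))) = 480859875/6454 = 74505.71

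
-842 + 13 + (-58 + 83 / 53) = -46928 / 53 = -885.43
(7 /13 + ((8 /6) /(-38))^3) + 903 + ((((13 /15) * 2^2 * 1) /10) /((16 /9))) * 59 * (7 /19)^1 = 437096308877 /481501800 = 907.78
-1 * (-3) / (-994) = -3 / 994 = -0.00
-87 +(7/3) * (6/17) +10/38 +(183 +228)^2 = 54533733/323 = 168835.09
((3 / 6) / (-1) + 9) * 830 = 7055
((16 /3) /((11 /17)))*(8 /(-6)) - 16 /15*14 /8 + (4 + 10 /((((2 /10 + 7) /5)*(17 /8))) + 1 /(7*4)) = -436123 /78540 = -5.55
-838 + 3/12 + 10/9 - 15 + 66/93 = -949637/1116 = -850.93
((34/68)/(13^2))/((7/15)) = 0.01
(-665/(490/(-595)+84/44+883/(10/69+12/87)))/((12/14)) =-246347255/991566057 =-0.25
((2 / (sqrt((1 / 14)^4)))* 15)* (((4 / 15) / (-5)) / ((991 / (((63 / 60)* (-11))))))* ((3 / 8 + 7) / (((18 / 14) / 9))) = 4674747 / 24775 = 188.69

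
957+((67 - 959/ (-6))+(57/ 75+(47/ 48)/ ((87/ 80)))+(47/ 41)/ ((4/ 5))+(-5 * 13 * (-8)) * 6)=4608842201/ 1070100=4306.93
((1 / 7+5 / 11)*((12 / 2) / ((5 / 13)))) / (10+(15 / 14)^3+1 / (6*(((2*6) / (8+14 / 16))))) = 7789824 / 9489755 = 0.82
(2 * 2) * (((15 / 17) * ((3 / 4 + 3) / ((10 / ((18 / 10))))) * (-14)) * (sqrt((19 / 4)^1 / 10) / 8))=-567 * sqrt(190) / 2720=-2.87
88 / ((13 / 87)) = 588.92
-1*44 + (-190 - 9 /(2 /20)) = -324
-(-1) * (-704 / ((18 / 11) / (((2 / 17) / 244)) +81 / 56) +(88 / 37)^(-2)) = -495053789 / 16196444352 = -0.03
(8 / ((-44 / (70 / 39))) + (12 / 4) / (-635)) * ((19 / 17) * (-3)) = 1713553 / 1543685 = 1.11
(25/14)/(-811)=-25/11354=-0.00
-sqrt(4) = -2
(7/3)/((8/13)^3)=15379/1536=10.01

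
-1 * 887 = -887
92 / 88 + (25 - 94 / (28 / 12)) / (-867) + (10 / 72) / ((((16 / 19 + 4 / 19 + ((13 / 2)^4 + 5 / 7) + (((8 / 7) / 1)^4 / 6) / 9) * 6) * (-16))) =363517323185725 / 341945899515528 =1.06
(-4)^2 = 16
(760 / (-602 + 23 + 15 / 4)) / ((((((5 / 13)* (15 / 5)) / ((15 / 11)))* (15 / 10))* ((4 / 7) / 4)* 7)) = -6080 / 5841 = -1.04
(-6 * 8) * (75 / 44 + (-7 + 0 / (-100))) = 2796 / 11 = 254.18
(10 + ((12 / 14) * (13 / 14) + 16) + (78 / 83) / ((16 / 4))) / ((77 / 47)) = 10333843 / 626318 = 16.50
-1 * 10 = -10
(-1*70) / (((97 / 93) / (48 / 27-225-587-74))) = 17268860 / 291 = 59343.16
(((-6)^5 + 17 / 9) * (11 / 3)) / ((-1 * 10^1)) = 769637 / 270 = 2850.51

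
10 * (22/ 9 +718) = 64840/ 9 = 7204.44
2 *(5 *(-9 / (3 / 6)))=-180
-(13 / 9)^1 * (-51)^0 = -13 / 9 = -1.44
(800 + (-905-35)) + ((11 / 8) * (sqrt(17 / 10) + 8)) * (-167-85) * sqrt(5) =693 * sqrt(5) * (-80-sqrt(170)) / 20-140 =-7348.59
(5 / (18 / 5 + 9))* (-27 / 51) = -25 / 119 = -0.21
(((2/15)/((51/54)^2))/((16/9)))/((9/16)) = 216/1445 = 0.15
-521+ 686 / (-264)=-69115 / 132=-523.60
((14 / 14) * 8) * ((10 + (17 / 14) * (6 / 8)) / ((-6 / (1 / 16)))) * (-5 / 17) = 0.27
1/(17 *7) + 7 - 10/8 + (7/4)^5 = 2701729/121856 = 22.17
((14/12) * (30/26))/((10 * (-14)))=-1/104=-0.01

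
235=235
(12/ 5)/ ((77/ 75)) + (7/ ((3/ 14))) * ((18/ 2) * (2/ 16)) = 12039/ 308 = 39.09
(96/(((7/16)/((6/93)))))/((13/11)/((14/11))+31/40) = 8.31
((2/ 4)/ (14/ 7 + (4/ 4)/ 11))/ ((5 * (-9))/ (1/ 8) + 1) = -11/ 16514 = -0.00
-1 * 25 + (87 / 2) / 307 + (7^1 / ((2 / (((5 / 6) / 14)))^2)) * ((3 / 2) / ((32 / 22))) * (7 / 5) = -46871051 / 1886208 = -24.85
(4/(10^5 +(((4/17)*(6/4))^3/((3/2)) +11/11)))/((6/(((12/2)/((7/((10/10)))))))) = 19652/3439135399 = 0.00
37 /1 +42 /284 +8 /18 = 48043 /1278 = 37.59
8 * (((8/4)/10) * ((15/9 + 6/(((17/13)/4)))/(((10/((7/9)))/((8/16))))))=1.25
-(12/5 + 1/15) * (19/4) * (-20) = 703/3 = 234.33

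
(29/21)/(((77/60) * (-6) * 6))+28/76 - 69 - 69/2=-19016579/184338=-103.16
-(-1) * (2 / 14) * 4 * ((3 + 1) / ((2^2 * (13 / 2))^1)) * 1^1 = 8 / 91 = 0.09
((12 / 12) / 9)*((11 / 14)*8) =44 / 63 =0.70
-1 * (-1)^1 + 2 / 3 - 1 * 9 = -22 / 3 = -7.33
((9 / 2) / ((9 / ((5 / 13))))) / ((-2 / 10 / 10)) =-125 / 13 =-9.62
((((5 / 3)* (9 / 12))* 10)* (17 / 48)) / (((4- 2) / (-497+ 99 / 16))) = -3337525 / 3072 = -1086.43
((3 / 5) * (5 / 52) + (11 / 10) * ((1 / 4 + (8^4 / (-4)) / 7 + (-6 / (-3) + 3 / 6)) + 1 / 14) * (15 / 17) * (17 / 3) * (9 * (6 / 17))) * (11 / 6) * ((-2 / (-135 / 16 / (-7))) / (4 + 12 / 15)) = 28433680 / 17901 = 1588.39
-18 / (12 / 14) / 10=-21 / 10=-2.10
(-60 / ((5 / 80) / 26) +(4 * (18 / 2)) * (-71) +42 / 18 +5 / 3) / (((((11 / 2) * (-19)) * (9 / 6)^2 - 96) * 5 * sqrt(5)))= 220096 * sqrt(5) / 66225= 7.43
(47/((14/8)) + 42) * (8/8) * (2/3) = 964/21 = 45.90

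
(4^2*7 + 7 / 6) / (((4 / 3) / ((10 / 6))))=3395 / 24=141.46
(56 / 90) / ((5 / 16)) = 448 / 225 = 1.99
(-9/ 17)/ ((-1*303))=3/ 1717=0.00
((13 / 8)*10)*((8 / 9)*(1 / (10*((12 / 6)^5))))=13 / 288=0.05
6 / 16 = 3 / 8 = 0.38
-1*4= -4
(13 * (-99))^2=1656369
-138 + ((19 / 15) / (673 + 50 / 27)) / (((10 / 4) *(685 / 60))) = -453271134 / 3284575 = -138.00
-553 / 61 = -9.07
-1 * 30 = -30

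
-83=-83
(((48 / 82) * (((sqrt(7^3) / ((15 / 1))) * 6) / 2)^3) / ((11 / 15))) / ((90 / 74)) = 710696 * sqrt(7) / 56375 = 33.35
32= 32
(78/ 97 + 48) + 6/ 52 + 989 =2617633/ 2522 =1037.92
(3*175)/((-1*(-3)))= 175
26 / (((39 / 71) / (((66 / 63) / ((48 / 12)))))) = 781 / 63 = 12.40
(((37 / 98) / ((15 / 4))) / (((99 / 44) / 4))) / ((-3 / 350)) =-11840 / 567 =-20.88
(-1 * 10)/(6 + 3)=-10/9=-1.11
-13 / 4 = -3.25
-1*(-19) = 19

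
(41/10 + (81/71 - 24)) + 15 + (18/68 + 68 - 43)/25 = -82938/30175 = -2.75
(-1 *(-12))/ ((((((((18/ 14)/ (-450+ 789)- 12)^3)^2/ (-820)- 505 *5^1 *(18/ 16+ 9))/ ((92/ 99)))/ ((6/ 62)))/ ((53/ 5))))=-1566954669665051574904192/ 3999838832867223121780280727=-0.00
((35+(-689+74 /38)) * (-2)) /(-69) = -24778 /1311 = -18.90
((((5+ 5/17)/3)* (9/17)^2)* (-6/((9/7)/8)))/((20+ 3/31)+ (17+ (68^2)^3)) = -1406160/7528907105866511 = -0.00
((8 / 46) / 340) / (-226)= -1 / 441830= -0.00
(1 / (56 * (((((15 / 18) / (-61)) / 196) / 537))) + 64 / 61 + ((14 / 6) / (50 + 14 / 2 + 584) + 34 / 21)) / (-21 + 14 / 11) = 2071064243974 / 296972095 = 6973.94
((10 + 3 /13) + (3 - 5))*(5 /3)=535 /39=13.72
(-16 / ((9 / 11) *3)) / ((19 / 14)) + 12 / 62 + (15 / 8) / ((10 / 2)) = -538739 / 127224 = -4.23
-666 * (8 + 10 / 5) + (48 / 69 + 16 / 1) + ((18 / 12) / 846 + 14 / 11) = -947764523 / 142692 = -6642.03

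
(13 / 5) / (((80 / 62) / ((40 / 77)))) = 403 / 385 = 1.05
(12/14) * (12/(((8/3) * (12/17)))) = 153/28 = 5.46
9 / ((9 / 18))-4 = 14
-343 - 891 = -1234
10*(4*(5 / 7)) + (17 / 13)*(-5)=2005 / 91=22.03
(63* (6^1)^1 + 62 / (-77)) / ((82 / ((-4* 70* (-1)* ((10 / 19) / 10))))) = 580880 / 8569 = 67.79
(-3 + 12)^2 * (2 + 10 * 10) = 8262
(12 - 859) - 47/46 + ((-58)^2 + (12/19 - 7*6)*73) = -440423/874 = -503.92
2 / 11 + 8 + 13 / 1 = 233 / 11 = 21.18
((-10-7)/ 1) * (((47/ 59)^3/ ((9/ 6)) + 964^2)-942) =-9723888754448/ 616137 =-15782023.73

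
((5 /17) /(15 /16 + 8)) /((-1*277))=-80 /673387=-0.00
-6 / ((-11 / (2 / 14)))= 6 / 77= 0.08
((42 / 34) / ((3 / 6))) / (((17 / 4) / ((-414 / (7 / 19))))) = -188784 / 289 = -653.23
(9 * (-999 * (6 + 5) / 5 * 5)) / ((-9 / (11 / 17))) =120879 / 17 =7110.53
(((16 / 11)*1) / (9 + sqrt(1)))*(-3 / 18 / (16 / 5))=-1 / 132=-0.01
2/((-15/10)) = -4/3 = -1.33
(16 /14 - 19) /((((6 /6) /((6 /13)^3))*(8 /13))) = -2.85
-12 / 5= -2.40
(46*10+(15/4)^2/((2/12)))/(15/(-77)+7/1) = 335335/4192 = 79.99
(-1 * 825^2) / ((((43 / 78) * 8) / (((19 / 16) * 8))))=-504343125 / 344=-1466113.74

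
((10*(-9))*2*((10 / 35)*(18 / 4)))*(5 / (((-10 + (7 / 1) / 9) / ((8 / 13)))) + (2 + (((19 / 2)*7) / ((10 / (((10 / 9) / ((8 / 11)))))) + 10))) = -152606205 / 30212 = -5051.18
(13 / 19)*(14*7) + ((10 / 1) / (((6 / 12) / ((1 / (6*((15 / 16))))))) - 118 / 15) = 53644 / 855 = 62.74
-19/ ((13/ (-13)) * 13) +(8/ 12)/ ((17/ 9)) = 401/ 221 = 1.81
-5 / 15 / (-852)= 1 / 2556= 0.00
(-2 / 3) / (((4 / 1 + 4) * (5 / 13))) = -0.22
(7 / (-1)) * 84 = -588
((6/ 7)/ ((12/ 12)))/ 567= 2/ 1323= 0.00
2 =2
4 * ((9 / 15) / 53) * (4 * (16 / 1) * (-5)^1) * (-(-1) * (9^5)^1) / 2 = -22674816 / 53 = -427826.72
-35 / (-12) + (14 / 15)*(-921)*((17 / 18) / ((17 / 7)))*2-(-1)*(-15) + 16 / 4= -121799 / 180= -676.66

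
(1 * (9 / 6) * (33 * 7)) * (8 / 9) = 308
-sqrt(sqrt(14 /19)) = -0.93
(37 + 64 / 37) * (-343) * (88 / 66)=-1966076 / 111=-17712.40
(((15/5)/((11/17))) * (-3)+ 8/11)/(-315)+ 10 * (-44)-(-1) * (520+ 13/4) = 230885/2772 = 83.29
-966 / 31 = -31.16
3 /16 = 0.19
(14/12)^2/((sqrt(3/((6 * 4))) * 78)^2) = 49/27378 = 0.00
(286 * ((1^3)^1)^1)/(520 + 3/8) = 2288/4163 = 0.55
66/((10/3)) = 99/5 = 19.80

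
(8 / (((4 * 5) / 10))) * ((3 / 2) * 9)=54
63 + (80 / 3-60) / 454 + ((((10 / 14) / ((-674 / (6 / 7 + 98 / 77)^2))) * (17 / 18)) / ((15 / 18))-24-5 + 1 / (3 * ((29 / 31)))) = 3156034750985 / 92073201913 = 34.28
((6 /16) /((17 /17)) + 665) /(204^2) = 5323 /332928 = 0.02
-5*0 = 0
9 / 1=9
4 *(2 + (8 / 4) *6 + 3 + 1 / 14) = 478 / 7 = 68.29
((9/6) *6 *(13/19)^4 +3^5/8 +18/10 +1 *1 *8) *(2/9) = 219707807/23457780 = 9.37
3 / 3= 1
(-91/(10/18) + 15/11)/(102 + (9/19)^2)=-1075058/676555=-1.59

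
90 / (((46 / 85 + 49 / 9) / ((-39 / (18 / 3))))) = -447525 / 4579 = -97.73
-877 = -877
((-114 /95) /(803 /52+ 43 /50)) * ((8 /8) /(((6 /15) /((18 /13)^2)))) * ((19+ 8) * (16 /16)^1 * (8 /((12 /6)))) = -38.10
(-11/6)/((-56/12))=11/28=0.39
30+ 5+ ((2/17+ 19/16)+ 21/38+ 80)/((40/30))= 96.39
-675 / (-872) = 675 / 872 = 0.77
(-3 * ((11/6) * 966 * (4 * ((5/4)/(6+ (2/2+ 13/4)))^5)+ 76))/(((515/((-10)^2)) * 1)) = -529632526560/11933188703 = -44.38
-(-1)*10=10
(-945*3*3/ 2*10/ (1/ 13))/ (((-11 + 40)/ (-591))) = 326719575/ 29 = 11266192.24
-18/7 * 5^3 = -321.43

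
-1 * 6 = -6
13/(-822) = -13/822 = -0.02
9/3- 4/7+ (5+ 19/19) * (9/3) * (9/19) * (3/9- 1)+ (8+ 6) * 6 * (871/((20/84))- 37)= 202278067/665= 304177.54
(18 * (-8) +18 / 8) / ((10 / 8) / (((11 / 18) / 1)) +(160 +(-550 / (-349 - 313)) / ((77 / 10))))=-0.87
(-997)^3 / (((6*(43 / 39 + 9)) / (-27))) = 347850467523 / 788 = 441434603.46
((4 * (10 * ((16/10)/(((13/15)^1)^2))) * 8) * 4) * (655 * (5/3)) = 503040000/169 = 2976568.05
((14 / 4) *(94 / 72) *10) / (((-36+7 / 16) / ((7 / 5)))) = -9212 / 5121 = -1.80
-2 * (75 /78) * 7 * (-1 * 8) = 1400 /13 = 107.69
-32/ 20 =-8/ 5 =-1.60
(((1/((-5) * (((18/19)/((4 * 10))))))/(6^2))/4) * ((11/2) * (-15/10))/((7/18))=1.24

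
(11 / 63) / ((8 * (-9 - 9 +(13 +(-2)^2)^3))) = 1 / 224280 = 0.00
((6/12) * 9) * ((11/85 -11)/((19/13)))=-54054/1615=-33.47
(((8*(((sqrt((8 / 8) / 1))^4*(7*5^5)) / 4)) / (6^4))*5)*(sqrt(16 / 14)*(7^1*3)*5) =546875*sqrt(14) / 108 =18946.47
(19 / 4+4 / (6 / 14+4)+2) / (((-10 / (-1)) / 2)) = 949 / 620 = 1.53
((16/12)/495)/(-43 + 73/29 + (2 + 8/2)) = -29/371250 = -0.00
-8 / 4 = -2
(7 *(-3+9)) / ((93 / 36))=504 / 31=16.26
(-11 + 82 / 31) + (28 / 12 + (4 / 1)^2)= 928 / 93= 9.98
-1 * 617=-617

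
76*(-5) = -380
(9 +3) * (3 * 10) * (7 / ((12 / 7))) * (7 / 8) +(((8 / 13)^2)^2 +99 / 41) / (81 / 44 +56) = 3066728714525 / 2384158036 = 1286.29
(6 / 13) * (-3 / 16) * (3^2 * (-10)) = 405 / 52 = 7.79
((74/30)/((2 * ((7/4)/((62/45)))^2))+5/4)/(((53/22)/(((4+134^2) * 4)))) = 947748345104/15776775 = 60072.38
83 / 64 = 1.30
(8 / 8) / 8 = 1 / 8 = 0.12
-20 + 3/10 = -197/10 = -19.70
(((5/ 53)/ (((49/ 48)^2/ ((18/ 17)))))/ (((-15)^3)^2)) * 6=1024/ 20280946875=0.00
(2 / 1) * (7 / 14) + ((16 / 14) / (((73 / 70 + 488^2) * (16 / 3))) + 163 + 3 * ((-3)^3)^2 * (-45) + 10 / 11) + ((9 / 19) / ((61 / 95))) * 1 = -1098985104283283 / 11185672663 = -98249.35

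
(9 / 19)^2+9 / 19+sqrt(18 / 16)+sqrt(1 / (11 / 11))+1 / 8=3*sqrt(2) / 4+5265 / 2888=2.88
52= 52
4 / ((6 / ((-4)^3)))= -128 / 3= -42.67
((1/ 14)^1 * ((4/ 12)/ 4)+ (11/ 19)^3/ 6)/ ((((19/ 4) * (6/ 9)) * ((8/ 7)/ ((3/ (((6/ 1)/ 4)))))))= 44127/ 2085136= 0.02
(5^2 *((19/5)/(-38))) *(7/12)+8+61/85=14809/2040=7.26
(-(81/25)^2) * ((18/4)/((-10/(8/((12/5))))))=19683/1250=15.75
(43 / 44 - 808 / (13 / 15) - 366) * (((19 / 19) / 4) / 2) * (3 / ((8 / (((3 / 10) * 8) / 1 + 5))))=-82370103 / 183040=-450.01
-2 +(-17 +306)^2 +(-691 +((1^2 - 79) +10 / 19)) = 1572260 / 19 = 82750.53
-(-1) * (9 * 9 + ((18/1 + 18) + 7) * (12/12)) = 124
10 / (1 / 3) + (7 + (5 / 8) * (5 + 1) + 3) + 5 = 195 / 4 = 48.75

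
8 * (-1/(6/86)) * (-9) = 1032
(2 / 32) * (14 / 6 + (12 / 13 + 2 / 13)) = 133 / 624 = 0.21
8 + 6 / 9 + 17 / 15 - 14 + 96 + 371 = 2314 / 5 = 462.80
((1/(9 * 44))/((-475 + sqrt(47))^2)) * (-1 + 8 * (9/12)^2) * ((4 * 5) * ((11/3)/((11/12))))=70/(99 * (475 - sqrt(47))^2)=0.00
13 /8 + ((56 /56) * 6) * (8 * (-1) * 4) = -1523 /8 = -190.38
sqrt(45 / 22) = 3 * sqrt(110) / 22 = 1.43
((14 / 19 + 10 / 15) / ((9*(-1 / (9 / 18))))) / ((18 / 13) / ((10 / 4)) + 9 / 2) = -5200 / 337041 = -0.02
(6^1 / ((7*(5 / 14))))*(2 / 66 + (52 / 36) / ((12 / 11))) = 1609 / 495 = 3.25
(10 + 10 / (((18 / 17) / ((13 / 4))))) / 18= 1465 / 648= 2.26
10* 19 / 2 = 95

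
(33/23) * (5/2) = 165/46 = 3.59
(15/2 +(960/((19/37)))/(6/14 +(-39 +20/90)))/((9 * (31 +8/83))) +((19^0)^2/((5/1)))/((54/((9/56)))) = -1826114911/12440213520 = -0.15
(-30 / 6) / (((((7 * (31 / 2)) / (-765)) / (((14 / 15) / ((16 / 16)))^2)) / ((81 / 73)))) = 77112 / 2263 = 34.08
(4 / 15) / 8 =1 / 30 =0.03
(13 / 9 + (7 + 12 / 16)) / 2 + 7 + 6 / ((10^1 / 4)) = 5039 / 360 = 14.00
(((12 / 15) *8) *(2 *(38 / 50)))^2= 1478656 / 15625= 94.63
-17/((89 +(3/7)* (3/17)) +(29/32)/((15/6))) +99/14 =82027889/11920314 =6.88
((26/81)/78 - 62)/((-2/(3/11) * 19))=15065/33858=0.44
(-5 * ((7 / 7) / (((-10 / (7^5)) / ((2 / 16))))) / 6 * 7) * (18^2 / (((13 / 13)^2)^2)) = 3176523 / 8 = 397065.38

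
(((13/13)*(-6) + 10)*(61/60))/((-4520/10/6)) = -61/1130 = -0.05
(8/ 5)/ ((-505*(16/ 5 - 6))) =0.00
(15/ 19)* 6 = 90/ 19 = 4.74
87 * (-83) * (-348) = 2512908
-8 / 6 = -4 / 3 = -1.33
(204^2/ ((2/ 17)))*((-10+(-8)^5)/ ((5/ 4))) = -46379034432/ 5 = -9275806886.40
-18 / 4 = -4.50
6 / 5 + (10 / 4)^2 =7.45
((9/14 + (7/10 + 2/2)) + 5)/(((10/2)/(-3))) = -771/175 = -4.41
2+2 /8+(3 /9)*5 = 47 /12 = 3.92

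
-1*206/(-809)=206/809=0.25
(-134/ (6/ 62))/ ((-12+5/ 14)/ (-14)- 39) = 814184/ 22443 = 36.28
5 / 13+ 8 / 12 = 41 / 39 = 1.05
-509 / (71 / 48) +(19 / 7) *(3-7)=-354.97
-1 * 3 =-3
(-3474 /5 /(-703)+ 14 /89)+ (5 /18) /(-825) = 1.15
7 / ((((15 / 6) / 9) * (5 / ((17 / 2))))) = 1071 / 25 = 42.84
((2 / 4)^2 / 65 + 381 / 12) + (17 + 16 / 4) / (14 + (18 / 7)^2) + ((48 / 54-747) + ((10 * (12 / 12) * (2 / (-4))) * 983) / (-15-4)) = -204160669 / 449046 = -454.65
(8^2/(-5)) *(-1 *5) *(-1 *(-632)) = 40448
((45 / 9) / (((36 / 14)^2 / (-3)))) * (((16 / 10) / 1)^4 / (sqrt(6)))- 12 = -12- 25088 * sqrt(6) / 10125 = -18.07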